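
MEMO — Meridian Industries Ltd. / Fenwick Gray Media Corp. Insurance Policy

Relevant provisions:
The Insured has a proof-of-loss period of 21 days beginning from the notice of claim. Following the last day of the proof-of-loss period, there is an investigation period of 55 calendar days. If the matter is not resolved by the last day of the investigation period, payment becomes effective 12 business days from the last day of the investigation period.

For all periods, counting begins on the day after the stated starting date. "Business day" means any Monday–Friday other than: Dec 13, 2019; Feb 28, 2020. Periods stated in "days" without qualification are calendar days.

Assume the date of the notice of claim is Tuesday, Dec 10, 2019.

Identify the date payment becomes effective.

The last day of the proof-of-loss period: 21 calendar days after Dec 10, 2019 is Dec 31, 2019.
The last day of the investigation period: 55 calendar days after Dec 31, 2019 is Feb 24, 2020.
The date payment becomes effective: counting 12 business days from Monday, Feb 24, 2020 (Feb 25, Feb 26, Feb 27, Mar 2, …, Mar 10, Mar 11, Mar 12, skipping weekends and the listed holiday on Feb 28) reaches Thursday, Mar 12, 2020.

Mar 12, 2020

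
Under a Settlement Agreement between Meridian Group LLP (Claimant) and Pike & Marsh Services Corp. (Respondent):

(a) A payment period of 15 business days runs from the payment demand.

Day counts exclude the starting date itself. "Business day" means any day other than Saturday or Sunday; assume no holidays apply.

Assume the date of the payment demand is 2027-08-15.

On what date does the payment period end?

2027-09-03

From Sunday, 2027-08-15, 15 business days (Aug 16, Aug 17, Aug 18, Aug 19, …, Sep 1, Sep 2, Sep 3, skipping weekends) brings us to Friday, 2027-09-03, which is the last day of the payment period.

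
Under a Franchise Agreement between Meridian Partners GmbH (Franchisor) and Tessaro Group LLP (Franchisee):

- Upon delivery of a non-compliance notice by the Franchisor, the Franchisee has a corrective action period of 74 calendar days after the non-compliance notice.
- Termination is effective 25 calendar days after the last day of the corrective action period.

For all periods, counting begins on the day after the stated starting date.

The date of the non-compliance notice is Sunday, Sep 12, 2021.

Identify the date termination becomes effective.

The last day of the corrective action period: 74 calendar days after Sep 12, 2021 is Nov 25, 2021.
The date termination becomes effective: Nov 25, 2021 + 25 days = Dec 20, 2021.

Dec 20, 2021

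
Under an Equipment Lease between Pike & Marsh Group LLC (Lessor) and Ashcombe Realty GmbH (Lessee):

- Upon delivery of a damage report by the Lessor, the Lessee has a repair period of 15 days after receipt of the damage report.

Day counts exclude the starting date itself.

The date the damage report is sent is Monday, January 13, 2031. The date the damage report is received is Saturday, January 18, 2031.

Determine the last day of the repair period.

February 2, 2031

The last day of the repair period: 15 calendar days after January 18, 2031 is February 2, 2031.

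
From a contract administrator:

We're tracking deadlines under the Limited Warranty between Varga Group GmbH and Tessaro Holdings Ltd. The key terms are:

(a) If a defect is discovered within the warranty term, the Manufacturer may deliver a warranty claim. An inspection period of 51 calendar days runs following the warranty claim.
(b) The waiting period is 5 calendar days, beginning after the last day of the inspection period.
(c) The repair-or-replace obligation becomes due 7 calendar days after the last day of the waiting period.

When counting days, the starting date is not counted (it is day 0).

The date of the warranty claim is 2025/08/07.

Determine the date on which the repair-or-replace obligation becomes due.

The last day of the inspection period: 2025/08/07 + 51 days = 2025/09/27.
Adding 5 calendar days to 2025/09/27 gives 2025/10/02, which is the last day of the waiting period.
The date on which the repair-or-replace obligation becomes due: 7 calendar days after 2025/10/02 is 2025/10/09.

2025/10/09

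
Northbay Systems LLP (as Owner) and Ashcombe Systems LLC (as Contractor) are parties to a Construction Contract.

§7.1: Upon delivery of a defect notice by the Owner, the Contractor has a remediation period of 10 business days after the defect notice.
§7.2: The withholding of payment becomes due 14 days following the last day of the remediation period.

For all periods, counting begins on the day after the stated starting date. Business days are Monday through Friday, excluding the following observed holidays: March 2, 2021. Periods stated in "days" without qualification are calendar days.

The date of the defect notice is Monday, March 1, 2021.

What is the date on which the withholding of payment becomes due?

From Monday, March 1, 2021, 10 business days (Mar 3, Mar 4, Mar 5, Mar 8, Mar 9, Mar 10, Mar 11, Mar 12, Mar 15, Mar 16, skipping weekends and the listed holiday on Mar 2) brings us to Tuesday, March 16, 2021, which is the last day of the remediation period.
Adding 14 calendar days to March 16, 2021 gives March 30, 2021, which is the date on which the withholding of payment becomes due.

March 30, 2021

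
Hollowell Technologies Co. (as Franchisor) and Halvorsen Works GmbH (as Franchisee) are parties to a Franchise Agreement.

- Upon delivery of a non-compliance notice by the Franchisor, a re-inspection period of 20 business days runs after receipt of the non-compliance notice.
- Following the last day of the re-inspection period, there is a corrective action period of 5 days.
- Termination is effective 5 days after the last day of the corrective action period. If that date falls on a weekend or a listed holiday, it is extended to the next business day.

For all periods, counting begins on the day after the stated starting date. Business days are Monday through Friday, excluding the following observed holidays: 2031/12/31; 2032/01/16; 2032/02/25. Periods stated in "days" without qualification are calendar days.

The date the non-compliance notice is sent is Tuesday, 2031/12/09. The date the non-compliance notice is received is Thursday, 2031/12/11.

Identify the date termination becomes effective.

The last day of the re-inspection period: 20 business days after Thursday, 2031/12/11, skipping weekends and the listed holiday on Dec 31 — Dec 12, Dec 15, Dec 16, Dec 17, …, Jan 7, Jan 8, Jan 9 — lands on Friday, 2032/01/09.
Adding 5 calendar days to 2032/01/09 gives 2032/01/14, which is the last day of the corrective action period.
The date termination becomes effective: 2032/01/14 + 5 days = 2032/01/19. 2032/01/19 is a Monday and is not a listed holiday, so no roll-forward applies.

2032/01/19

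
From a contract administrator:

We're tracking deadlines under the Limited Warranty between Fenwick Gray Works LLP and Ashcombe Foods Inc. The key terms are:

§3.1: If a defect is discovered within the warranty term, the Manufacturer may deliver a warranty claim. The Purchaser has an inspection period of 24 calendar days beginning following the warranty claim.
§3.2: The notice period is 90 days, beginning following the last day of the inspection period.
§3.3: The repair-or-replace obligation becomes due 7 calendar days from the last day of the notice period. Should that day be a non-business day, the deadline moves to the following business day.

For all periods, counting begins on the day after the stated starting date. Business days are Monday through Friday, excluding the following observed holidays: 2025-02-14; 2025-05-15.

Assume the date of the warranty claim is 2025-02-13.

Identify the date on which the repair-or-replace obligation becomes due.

2025-06-16

The last day of the inspection period: 24 calendar days after 2025-02-13 is 2025-03-09.
Adding 90 calendar days to 2025-03-09 gives 2025-06-07, which is the last day of the notice period.
The date on which the repair-or-replace obligation becomes due: 2025-06-07 + 7 days = 2025-06-14. That falls on a Saturday, so it rolls to the next business day, Monday, 2025-06-16.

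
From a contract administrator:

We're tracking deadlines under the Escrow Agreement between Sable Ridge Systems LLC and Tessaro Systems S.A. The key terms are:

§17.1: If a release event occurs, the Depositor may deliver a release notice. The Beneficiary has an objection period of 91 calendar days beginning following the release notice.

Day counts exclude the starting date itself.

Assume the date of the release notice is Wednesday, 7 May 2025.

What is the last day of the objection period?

6 August 2025

Adding 91 calendar days to 7 May 2025 gives 6 August 2025, which is the last day of the objection period.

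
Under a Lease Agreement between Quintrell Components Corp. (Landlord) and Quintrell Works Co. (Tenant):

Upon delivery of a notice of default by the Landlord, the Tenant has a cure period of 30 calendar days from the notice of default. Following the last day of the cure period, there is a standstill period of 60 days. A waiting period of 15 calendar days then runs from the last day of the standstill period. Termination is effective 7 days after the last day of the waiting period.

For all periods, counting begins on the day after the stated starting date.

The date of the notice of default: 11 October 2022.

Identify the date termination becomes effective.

31 January 2023

The last day of the cure period: 30 calendar days after 11 October 2022 is 10 November 2022.
The last day of the standstill period: 10 November 2022 + 60 days = 9 January 2023.
The last day of the waiting period: 15 calendar days after 9 January 2023 is 24 January 2023.
The date termination becomes effective: 24 January 2023 + 7 days = 31 January 2023.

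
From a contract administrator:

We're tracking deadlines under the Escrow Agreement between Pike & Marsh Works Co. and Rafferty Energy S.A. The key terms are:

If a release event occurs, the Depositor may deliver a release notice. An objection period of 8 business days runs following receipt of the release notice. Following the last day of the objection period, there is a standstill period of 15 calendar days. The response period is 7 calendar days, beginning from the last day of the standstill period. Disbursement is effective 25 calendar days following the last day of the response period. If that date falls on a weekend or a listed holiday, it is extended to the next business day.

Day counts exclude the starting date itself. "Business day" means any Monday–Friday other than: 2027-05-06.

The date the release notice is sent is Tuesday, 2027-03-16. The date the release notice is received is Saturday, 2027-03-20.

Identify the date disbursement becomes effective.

The last day of the objection period: 8 business days after Saturday, 2027-03-20, skipping weekends — Mar 22, Mar 23, Mar 24, Mar 25, Mar 26, Mar 29, Mar 30, Mar 31 — lands on Wednesday, 2027-03-31.
Adding 15 calendar days to 2027-03-31 gives 2027-04-15, which is the last day of the standstill period.
The last day of the response period: 2027-04-15 + 7 days = 2027-04-22.
The date disbursement becomes effective: 25 calendar days after 2027-04-22 is 2027-05-17. 2027-05-17 is a Monday and is not a listed holiday, so no roll-forward applies.

2027-05-17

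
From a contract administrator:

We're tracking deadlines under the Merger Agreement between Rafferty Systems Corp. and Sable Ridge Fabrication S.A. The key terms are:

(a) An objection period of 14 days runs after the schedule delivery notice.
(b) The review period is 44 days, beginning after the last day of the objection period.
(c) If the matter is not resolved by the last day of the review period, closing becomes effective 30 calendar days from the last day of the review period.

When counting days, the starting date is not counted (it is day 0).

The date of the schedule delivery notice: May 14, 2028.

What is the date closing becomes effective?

August 10, 2028

The last day of the objection period: 14 calendar days after May 14, 2028 is May 28, 2028.
The last day of the review period: May 28, 2028 + 44 days = July 11, 2028.
The date closing becomes effective: 30 calendar days after July 11, 2028 is August 10, 2028.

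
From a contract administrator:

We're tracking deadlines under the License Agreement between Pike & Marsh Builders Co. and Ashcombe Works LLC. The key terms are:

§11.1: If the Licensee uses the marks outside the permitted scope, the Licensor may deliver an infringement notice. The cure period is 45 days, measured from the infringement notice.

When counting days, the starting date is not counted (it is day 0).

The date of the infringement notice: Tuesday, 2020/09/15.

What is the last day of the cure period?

The last day of the cure period: 2020/09/15 + 45 days = 2020/10/30.

2020/10/30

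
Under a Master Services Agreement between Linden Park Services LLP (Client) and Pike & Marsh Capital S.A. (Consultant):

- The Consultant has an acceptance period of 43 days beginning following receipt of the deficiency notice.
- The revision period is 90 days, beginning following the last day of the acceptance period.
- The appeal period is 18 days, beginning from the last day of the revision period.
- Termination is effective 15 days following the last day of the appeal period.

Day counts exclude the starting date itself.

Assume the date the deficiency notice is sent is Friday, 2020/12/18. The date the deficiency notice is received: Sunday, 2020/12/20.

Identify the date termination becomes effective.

Adding 43 calendar days to 2020/12/20 gives 2021/02/01, which is the last day of the acceptance period.
Adding 90 calendar days to 2021/02/01 gives 2021/05/02, which is the last day of the revision period.
The last day of the appeal period: 18 calendar days after 2021/05/02 is 2021/05/20.
The date termination becomes effective: 2021/05/20 + 15 days = 2021/06/04.

2021/06/04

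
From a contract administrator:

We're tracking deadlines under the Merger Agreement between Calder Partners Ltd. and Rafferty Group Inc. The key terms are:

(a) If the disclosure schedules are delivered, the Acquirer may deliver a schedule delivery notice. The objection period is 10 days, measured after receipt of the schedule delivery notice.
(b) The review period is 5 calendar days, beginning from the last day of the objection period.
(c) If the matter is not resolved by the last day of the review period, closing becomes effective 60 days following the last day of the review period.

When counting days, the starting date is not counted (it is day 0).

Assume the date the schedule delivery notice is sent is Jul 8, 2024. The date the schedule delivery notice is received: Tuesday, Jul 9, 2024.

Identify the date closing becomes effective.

The last day of the objection period: 10 calendar days after Jul 9, 2024 is Jul 19, 2024.
The last day of the review period: 5 calendar days after Jul 19, 2024 is Jul 24, 2024.
Adding 60 calendar days to Jul 24, 2024 gives Sep 22, 2024, which is the date closing becomes effective.

Sep 22, 2024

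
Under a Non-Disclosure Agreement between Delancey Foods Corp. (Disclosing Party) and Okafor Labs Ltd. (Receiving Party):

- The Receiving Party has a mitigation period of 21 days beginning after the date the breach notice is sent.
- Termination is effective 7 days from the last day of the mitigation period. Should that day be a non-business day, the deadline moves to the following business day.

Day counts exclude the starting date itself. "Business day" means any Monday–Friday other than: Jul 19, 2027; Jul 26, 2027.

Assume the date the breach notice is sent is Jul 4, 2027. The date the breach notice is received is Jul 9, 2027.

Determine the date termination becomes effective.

Aug 2, 2027

Adding 21 calendar days to Jul 4, 2027 gives Jul 25, 2027, which is the last day of the mitigation period.
The date termination becomes effective: 7 calendar days after Jul 25, 2027 is Aug 1, 2027. That falls on a Sunday, so it rolls to the next business day, Monday, Aug 2, 2027.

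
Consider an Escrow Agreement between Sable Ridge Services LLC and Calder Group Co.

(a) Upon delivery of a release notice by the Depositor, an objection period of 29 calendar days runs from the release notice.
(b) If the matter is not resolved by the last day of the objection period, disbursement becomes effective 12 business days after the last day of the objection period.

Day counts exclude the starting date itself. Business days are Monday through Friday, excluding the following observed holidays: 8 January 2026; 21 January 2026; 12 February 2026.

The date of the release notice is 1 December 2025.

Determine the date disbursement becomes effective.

16 January 2026

The last day of the objection period: 1 December 2025 + 29 days = 30 December 2025.
The date disbursement becomes effective: 12 business days after Tuesday, 30 December 2025, skipping weekends and the listed holiday on Jan 8 — Dec 31, Jan 1, Jan 2, Jan 5, …, Jan 14, Jan 15, Jan 16 — lands on Friday, 16 January 2026.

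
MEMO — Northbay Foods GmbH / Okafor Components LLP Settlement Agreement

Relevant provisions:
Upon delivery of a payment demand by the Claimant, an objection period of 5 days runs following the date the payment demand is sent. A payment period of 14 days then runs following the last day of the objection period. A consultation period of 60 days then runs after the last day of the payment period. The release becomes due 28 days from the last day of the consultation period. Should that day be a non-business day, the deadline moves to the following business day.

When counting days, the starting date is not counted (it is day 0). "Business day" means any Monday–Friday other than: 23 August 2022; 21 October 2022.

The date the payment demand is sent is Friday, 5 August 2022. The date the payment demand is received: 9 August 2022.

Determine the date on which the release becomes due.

The last day of the objection period: 5 calendar days after 5 August 2022 is 10 August 2022.
The last day of the payment period: 10 August 2022 + 14 days = 24 August 2022.
Adding 60 calendar days to 24 August 2022 gives 23 October 2022, which is the last day of the consultation period.
Adding 28 calendar days to 23 October 2022 gives 20 November 2022, which is the date on which the release becomes due. That falls on a Sunday, so it rolls to the next business day, Monday, 21 November 2022.

21 November 2022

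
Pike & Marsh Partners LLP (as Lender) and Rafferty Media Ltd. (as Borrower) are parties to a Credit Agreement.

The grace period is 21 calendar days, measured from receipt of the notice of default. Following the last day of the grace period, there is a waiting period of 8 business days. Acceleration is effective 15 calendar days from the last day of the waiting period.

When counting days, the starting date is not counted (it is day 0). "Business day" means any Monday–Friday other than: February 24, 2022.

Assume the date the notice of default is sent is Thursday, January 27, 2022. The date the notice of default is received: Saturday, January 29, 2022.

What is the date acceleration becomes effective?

Adding 21 calendar days to January 29, 2022 gives February 19, 2022, which is the last day of the grace period.
The last day of the waiting period: counting 8 business days from Saturday, February 19, 2022 (Feb 21, Feb 22, Feb 23, Feb 25, Feb 28, Mar 1, Mar 2, Mar 3, skipping weekends and the listed holiday on Feb 24) reaches Thursday, March 3, 2022.
The date acceleration becomes effective: March 3, 2022 + 15 days = March 18, 2022.

March 18, 2022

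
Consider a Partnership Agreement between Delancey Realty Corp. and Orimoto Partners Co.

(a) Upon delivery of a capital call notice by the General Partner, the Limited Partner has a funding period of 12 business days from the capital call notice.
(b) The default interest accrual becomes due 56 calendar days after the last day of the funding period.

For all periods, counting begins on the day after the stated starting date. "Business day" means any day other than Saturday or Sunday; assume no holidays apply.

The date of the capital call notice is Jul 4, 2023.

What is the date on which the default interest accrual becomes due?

Sep 14, 2023

The last day of the funding period: 12 business days after Tuesday, Jul 4, 2023, skipping weekends — Jul 5, Jul 6, Jul 7, Jul 10, …, Jul 18, Jul 19, Jul 20 — lands on Thursday, Jul 20, 2023.
The date on which the default interest accrual becomes due: 56 calendar days after Jul 20, 2023 is Sep 14, 2023.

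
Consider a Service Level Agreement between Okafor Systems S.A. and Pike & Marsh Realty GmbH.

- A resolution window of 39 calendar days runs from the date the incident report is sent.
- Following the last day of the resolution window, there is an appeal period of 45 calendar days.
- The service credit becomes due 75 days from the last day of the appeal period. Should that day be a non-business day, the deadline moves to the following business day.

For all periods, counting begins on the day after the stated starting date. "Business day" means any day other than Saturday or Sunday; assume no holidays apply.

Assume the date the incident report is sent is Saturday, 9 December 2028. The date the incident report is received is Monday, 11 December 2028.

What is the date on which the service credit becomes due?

17 May 2029

The last day of the resolution window: 39 calendar days after 9 December 2028 is 17 January 2029.
The last day of the appeal period: 17 January 2029 + 45 days = 3 March 2029.
The date on which the service credit becomes due: 75 calendar days after 3 March 2029 is 17 May 2029. 17 May 2029 is a Thursday, so no roll-forward applies.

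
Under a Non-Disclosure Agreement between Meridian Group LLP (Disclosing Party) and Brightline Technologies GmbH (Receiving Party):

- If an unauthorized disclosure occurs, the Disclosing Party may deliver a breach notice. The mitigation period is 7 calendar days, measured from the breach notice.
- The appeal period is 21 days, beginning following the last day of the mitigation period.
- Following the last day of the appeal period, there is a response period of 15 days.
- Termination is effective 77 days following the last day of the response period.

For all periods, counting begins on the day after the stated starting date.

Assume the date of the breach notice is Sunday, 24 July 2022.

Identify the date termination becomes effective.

The last day of the mitigation period: 7 calendar days after 24 July 2022 is 31 July 2022.
Adding 21 calendar days to 31 July 2022 gives 21 August 2022, which is the last day of the appeal period.
The last day of the response period: 15 calendar days after 21 August 2022 is 5 September 2022.
Adding 77 calendar days to 5 September 2022 gives 21 November 2022, which is the date termination becomes effective.

21 November 2022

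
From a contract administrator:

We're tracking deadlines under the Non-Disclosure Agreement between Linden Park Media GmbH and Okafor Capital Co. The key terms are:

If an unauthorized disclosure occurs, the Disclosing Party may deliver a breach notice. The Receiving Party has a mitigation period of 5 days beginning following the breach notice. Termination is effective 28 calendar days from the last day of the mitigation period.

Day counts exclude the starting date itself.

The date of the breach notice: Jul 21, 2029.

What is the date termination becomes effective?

Aug 23, 2029

The last day of the mitigation period: Jul 21, 2029 + 5 days = Jul 26, 2029.
The date termination becomes effective: Jul 26, 2029 + 28 days = Aug 23, 2029.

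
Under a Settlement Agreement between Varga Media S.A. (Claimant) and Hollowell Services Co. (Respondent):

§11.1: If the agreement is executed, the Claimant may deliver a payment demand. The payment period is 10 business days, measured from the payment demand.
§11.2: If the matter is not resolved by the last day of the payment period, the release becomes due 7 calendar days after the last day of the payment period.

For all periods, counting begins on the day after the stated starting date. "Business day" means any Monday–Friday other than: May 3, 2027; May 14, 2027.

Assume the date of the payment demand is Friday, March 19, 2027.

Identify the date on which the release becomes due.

April 9, 2027

From Friday, March 19, 2027, 10 business days (Mar 22, Mar 23, Mar 24, Mar 25, Mar 26, Mar 29, Mar 30, Mar 31, Apr 1, Apr 2, skipping weekends) brings us to Friday, April 2, 2027, which is the last day of the payment period.
The date on which the release becomes due: 7 calendar days after April 2, 2027 is April 9, 2027.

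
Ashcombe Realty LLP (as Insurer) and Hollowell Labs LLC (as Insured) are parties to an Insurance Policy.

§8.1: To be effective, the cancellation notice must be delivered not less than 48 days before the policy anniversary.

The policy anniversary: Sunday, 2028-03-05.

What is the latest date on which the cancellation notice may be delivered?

2028-01-17

Counting back 48 calendar days from 2028-03-05 gives 2028-01-17.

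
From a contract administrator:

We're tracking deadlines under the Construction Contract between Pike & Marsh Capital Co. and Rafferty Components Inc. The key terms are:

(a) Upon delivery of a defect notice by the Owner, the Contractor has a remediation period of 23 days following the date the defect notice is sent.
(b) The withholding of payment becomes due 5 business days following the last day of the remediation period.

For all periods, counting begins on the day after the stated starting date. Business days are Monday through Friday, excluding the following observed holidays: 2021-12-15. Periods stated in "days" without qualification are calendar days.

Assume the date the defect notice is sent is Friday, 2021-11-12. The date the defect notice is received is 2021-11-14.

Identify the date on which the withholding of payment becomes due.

2021-12-10

The last day of the remediation period: 23 calendar days after 2021-11-12 is 2021-12-05.
The date on which the withholding of payment becomes due: counting 5 business days from Sunday, 2021-12-05 (Dec 6, Dec 7, Dec 8, Dec 9, Dec 10, skipping weekends) reaches Friday, 2021-12-10.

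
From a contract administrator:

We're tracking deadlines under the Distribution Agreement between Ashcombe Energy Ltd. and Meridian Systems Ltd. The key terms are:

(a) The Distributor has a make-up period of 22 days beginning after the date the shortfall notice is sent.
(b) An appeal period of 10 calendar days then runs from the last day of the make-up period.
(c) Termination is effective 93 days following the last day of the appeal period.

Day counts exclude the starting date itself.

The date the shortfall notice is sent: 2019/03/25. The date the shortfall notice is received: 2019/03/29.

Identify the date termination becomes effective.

2019/07/28

Adding 22 calendar days to 2019/03/25 gives 2019/04/16, which is the last day of the make-up period.
Adding 10 calendar days to 2019/04/16 gives 2019/04/26, which is the last day of the appeal period.
The date termination becomes effective: 93 calendar days after 2019/04/26 is 2019/07/28.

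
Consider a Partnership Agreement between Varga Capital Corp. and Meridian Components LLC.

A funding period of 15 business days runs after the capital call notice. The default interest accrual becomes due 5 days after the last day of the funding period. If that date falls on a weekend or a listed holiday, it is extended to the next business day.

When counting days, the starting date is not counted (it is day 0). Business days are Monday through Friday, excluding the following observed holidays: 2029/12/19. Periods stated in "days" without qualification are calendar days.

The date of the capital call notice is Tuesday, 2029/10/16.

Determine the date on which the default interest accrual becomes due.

2029/11/12

The last day of the funding period: counting 15 business days from Tuesday, 2029/10/16 (Oct 17, Oct 18, Oct 19, Oct 22, …, Nov 2, Nov 5, Nov 6, skipping weekends) reaches Tuesday, 2029/11/06.
Adding 5 calendar days to 2029/11/06 gives 2029/11/11, which is the date on which the default interest accrual becomes due. That falls on a Sunday, so it rolls to the next business day, Monday, 2029/11/12.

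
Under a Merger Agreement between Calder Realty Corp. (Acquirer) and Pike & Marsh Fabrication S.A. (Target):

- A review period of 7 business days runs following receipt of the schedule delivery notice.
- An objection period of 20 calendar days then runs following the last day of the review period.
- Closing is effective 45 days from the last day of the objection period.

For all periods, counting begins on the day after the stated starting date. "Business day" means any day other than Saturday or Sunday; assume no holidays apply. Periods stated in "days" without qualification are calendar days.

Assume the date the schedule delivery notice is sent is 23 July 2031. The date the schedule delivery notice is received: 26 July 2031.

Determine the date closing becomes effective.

The last day of the review period: 7 business days after Saturday, 26 July 2031, skipping weekends — Jul 28, Jul 29, Jul 30, Jul 31, Aug 1, Aug 4, Aug 5 — lands on Tuesday, 5 August 2031.
The last day of the objection period: 20 calendar days after 5 August 2031 is 25 August 2031.
The date closing becomes effective: 25 August 2031 + 45 days = 9 October 2031.

9 October 2031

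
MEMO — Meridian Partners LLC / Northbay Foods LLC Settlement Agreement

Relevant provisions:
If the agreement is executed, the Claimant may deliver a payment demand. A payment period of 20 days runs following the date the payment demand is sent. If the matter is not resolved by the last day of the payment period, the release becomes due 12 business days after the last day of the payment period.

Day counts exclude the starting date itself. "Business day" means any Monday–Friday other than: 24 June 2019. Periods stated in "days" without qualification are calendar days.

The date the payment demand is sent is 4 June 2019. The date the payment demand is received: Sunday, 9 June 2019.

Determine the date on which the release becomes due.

Adding 20 calendar days to 4 June 2019 gives 24 June 2019, which is the last day of the payment period.
The date on which the release becomes due: 12 business days after Monday, 24 June 2019, skipping weekends — Jun 25, Jun 26, Jun 27, Jun 28, …, Jul 8, Jul 9, Jul 10 — lands on Wednesday, 10 July 2019.

10 July 2019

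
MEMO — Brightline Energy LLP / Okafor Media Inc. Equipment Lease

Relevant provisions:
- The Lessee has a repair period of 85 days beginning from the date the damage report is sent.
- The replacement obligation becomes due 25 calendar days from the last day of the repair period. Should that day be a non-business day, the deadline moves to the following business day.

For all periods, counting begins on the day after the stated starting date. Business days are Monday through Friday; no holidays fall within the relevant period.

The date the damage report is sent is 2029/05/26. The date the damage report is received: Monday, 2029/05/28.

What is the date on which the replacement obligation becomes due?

2029/09/13

Adding 85 calendar days to 2029/05/26 gives 2029/08/19, which is the last day of the repair period.
Adding 25 calendar days to 2029/08/19 gives 2029/09/13, which is the date on which the replacement obligation becomes due. 2029/09/13 is a Thursday, so no roll-forward applies.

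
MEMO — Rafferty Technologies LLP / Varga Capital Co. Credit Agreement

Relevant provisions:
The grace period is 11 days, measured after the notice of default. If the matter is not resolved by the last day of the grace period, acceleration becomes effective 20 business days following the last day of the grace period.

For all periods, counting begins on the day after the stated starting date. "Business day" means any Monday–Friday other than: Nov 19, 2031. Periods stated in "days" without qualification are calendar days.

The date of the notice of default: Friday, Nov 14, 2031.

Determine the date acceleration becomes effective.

Dec 23, 2031

The last day of the grace period: 11 calendar days after Nov 14, 2031 is Nov 25, 2031.
The date acceleration becomes effective: 20 business days after Tuesday, Nov 25, 2031, skipping weekends — Nov 26, Nov 27, Nov 28, Dec 1, …, Dec 19, Dec 22, Dec 23 — lands on Tuesday, Dec 23, 2031.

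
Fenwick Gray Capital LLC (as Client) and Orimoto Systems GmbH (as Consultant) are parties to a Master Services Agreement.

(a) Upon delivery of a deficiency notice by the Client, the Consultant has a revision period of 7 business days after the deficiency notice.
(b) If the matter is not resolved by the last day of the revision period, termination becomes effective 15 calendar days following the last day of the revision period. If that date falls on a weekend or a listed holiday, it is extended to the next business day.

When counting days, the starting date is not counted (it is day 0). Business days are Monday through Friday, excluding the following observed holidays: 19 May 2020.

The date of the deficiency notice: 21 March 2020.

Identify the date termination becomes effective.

The last day of the revision period: counting 7 business days from Saturday, 21 March 2020 (Mar 23, Mar 24, Mar 25, Mar 26, Mar 27, Mar 30, Mar 31, skipping weekends) reaches Tuesday, 31 March 2020.
The date termination becomes effective: 15 calendar days after 31 March 2020 is 15 April 2020. 15 April 2020 is a Wednesday and is not a listed holiday, so no roll-forward applies.

15 April 2020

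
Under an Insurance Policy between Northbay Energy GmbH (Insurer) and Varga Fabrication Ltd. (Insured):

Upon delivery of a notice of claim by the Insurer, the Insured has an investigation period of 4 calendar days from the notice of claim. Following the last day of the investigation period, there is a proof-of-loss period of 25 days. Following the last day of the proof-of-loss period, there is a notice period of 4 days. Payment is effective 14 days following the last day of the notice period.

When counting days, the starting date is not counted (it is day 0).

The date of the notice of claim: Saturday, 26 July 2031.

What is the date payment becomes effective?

11 September 2031

The last day of the investigation period: 26 July 2031 + 4 days = 30 July 2031.
Adding 25 calendar days to 30 July 2031 gives 24 August 2031, which is the last day of the proof-of-loss period.
Adding 4 calendar days to 24 August 2031 gives 28 August 2031, which is the last day of the notice period.
The date payment becomes effective: 28 August 2031 + 14 days = 11 September 2031.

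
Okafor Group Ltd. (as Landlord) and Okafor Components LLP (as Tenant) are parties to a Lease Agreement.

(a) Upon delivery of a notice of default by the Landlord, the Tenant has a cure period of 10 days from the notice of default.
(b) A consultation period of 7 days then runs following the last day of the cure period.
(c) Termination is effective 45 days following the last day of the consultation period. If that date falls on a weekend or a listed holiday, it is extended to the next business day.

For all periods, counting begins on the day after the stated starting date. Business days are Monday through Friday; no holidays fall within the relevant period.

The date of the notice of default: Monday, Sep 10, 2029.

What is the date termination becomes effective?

Nov 12, 2029

Adding 10 calendar days to Sep 10, 2029 gives Sep 20, 2029, which is the last day of the cure period.
The last day of the consultation period: 7 calendar days after Sep 20, 2029 is Sep 27, 2029.
Adding 45 calendar days to Sep 27, 2029 gives Nov 11, 2029, which is the date termination becomes effective. That falls on a Sunday, so it rolls to the next business day, Monday, Nov 12, 2029.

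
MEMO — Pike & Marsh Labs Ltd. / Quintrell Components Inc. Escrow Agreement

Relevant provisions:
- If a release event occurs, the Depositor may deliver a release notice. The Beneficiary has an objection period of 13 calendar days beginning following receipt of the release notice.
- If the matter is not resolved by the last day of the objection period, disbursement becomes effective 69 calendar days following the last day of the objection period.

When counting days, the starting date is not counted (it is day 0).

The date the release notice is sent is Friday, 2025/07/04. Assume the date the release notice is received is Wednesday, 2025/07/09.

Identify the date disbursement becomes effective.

The last day of the objection period: 2025/07/09 + 13 days = 2025/07/22.
Adding 69 calendar days to 2025/07/22 gives 2025/09/29, which is the date disbursement becomes effective.

2025/09/29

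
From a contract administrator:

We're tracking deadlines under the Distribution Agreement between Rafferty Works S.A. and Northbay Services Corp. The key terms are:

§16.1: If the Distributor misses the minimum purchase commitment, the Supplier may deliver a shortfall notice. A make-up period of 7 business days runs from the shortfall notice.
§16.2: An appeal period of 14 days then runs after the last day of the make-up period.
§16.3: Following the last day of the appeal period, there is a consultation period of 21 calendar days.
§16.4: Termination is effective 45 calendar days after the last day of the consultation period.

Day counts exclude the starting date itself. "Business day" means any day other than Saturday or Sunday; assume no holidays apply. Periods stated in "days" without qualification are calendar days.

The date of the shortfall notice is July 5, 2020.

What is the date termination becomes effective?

October 2, 2020

The last day of the make-up period: counting 7 business days from Sunday, July 5, 2020 (Jul 6, Jul 7, Jul 8, Jul 9, Jul 10, Jul 13, Jul 14, skipping weekends) reaches Tuesday, July 14, 2020.
The last day of the appeal period: July 14, 2020 + 14 days = July 28, 2020.
The last day of the consultation period: 21 calendar days after July 28, 2020 is August 18, 2020.
Adding 45 calendar days to August 18, 2020 gives October 2, 2020, which is the date termination becomes effective.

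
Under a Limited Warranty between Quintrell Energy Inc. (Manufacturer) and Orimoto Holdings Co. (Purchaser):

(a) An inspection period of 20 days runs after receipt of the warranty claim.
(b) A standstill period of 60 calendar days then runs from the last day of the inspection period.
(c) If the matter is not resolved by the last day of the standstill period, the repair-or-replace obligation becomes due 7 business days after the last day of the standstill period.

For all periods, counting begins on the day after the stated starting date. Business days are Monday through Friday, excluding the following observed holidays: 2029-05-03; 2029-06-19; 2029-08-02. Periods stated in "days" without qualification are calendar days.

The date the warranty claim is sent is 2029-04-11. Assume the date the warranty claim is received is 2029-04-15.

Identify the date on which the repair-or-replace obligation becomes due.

2029-07-13

Adding 20 calendar days to 2029-04-15 gives 2029-05-05, which is the last day of the inspection period.
The last day of the standstill period: 2029-05-05 + 60 days = 2029-07-04.
From Wednesday, 2029-07-04, 7 business days (Jul 5, Jul 6, Jul 9, Jul 10, Jul 11, Jul 12, Jul 13, skipping weekends) brings us to Friday, 2029-07-13, which is the date on which the repair-or-replace obligation becomes due.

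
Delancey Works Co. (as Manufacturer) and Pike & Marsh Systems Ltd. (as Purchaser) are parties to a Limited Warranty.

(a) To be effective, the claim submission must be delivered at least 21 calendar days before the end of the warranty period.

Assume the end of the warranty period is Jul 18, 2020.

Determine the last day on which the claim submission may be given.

Jul 18, 2020 minus 21 days is Jun 27, 2020.

Jun 27, 2020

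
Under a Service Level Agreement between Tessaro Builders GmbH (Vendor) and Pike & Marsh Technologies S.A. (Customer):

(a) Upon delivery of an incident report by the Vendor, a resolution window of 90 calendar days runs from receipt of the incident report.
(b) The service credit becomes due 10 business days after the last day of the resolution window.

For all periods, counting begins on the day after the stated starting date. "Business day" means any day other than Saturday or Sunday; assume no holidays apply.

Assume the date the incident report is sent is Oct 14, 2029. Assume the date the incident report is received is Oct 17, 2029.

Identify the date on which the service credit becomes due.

Jan 29, 2030

The last day of the resolution window: Oct 17, 2029 + 90 days = Jan 15, 2030.
The date on which the service credit becomes due: counting 10 business days from Tuesday, Jan 15, 2030 (Jan 16, Jan 17, Jan 18, Jan 21, Jan 22, Jan 23, Jan 24, Jan 25, Jan 28, Jan 29, skipping weekends) reaches Tuesday, Jan 29, 2030.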